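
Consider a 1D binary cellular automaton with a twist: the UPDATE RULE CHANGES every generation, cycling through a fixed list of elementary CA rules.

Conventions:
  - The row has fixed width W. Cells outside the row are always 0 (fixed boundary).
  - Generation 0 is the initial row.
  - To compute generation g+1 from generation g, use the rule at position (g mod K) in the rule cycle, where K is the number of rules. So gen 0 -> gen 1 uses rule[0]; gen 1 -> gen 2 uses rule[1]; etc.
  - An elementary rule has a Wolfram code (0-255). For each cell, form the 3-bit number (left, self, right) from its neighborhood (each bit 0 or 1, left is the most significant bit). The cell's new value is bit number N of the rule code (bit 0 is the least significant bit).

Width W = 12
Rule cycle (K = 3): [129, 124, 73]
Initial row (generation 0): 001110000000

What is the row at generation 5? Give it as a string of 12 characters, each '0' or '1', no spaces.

Answer: 000000110001

Derivation:
Gen 0: 001110000000
Gen 1 (rule 129): 100100111111
Gen 2 (rule 124): 110110100001
Gen 3 (rule 73): 110110001100
Gen 4 (rule 129): 000000100001
Gen 5 (rule 124): 000000110001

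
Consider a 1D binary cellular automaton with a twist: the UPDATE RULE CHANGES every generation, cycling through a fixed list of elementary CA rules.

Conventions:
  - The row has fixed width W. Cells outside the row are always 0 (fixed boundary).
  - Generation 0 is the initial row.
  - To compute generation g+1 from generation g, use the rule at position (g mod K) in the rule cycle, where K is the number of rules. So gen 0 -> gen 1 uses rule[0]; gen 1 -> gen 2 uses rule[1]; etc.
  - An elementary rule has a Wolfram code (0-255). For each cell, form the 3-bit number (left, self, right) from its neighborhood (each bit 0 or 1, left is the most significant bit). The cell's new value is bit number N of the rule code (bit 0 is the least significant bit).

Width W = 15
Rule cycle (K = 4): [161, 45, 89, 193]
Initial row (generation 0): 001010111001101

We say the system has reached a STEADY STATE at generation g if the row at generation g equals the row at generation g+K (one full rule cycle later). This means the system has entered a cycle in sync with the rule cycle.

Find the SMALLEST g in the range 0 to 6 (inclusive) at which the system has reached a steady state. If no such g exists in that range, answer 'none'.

Answer: none

Derivation:
Gen 0: 001010111001101
Gen 1 (rule 161): 100101010000010
Gen 2 (rule 45): 100111110111010
Gen 3 (rule 89): 010100010101001
Gen 4 (rule 193): 000001000000000
Gen 5 (rule 161): 111100011111111
Gen 6 (rule 45): 100001010000000
Gen 7 (rule 89): 011100001111111
Gen 8 (rule 193): 001101100111111
Gen 9 (rule 161): 100010000011110
Gen 10 (rule 45): 101010111010000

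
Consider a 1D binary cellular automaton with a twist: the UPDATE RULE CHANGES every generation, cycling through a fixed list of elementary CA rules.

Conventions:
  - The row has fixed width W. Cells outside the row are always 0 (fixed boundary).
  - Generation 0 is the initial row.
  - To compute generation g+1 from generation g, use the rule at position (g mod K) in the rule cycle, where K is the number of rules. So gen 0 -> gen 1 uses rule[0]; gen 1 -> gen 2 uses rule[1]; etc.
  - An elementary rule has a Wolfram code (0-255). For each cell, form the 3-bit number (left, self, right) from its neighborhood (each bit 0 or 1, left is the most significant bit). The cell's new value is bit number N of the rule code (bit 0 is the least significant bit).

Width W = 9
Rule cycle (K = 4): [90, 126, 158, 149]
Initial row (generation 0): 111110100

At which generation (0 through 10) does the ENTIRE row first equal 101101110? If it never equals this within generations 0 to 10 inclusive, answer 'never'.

Answer: never

Derivation:
Gen 0: 111110100
Gen 1 (rule 90): 100010010
Gen 2 (rule 126): 110111111
Gen 3 (rule 158): 100111110
Gen 4 (rule 149): 110011101
Gen 5 (rule 90): 111110100
Gen 6 (rule 126): 100011110
Gen 7 (rule 158): 110111101
Gen 8 (rule 149): 000011001
Gen 9 (rule 90): 000111110
Gen 10 (rule 126): 001100011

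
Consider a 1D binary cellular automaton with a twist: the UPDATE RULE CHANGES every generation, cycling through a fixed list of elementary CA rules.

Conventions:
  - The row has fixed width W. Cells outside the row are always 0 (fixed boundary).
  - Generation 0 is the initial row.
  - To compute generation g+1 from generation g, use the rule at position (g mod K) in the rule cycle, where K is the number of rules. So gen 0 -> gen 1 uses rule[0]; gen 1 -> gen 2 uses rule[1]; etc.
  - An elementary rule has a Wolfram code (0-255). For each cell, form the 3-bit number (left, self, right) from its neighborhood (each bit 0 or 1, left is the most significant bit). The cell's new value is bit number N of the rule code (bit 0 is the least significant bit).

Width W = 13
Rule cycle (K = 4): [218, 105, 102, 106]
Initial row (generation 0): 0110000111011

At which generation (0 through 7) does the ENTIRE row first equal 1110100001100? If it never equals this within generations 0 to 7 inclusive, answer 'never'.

Gen 0: 0110000111011
Gen 1 (rule 218): 1111001111011
Gen 2 (rule 105): 1001001001111
Gen 3 (rule 102): 1011011010001
Gen 4 (rule 106): 0111111100010
Gen 5 (rule 218): 1111111110101
Gen 6 (rule 105): 1000000011010
Gen 7 (rule 102): 1000000101110

Answer: never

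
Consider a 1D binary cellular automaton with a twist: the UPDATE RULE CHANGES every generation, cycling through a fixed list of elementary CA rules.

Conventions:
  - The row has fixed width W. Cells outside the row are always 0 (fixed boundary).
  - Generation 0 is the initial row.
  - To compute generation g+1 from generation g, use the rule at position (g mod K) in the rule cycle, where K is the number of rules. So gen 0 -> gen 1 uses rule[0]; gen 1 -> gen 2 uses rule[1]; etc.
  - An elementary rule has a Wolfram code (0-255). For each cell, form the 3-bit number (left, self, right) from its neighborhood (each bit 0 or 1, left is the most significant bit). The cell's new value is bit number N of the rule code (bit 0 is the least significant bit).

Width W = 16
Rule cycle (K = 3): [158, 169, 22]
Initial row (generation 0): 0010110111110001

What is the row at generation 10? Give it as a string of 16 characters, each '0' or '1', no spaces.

Answer: 0000011011110010

Derivation:
Gen 0: 0010110111110001
Gen 1 (rule 158): 0110100111101011
Gen 2 (rule 169): 0101000111010110
Gen 3 (rule 22): 1101101000010001
Gen 4 (rule 158): 1001001100111011
Gen 5 (rule 169): 0000001000110110
Gen 6 (rule 22): 0000011101000001
Gen 7 (rule 158): 0000111001100011
Gen 8 (rule 169): 1110110001001010
Gen 9 (rule 22): 0000001011111011
Gen 10 (rule 158): 0000011011110010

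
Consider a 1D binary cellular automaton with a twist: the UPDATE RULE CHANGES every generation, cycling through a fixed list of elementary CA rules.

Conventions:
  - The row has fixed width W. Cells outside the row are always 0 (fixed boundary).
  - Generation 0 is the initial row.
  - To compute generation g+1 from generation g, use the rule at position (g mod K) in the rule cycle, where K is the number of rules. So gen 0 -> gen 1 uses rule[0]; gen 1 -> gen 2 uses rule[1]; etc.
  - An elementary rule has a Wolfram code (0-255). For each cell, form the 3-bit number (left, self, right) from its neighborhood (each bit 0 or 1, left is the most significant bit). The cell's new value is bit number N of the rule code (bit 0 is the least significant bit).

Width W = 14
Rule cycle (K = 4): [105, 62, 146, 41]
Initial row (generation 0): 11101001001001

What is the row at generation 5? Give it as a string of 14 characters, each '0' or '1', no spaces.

Gen 0: 11101001001001
Gen 1 (rule 105): 10110000000000
Gen 2 (rule 62): 11101000000000
Gen 3 (rule 146): 01000100000000
Gen 4 (rule 41): 00010001111111
Gen 5 (rule 105): 11000101000001

Answer: 11000101000001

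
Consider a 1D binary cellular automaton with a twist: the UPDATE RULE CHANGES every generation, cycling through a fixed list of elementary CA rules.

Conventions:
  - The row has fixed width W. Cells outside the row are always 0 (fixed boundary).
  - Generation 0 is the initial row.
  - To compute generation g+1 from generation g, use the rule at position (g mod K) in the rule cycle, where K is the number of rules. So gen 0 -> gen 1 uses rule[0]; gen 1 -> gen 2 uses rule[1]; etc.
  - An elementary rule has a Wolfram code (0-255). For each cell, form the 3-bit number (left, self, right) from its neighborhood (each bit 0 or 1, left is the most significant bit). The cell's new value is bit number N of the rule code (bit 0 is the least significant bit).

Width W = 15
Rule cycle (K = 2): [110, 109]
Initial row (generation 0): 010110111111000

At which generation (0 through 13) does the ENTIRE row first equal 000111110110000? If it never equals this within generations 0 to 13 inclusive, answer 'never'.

Answer: never

Derivation:
Gen 0: 010110111111000
Gen 1 (rule 110): 111111100001000
Gen 2 (rule 109): 100000101101011
Gen 3 (rule 110): 100001111111111
Gen 4 (rule 109): 101101000000001
Gen 5 (rule 110): 111111000000011
Gen 6 (rule 109): 100001011111011
Gen 7 (rule 110): 100011110001111
Gen 8 (rule 109): 101010010101001
Gen 9 (rule 110): 111110111111011
Gen 10 (rule 109): 100011100001111
Gen 11 (rule 110): 100110100011001
Gen 12 (rule 109): 100111101011001
Gen 13 (rule 110): 101100111111011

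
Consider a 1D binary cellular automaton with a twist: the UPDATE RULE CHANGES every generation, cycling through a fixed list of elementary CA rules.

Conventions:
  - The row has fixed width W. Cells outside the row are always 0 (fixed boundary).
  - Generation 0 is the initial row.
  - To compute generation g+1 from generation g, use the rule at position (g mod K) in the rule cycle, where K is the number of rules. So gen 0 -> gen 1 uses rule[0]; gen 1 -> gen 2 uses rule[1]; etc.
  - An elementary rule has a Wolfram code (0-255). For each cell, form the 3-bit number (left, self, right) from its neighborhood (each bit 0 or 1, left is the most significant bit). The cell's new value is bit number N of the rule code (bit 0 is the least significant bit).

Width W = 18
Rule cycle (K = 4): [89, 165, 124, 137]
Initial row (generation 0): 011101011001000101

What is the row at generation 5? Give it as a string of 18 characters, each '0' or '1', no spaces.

Answer: 110101100101011111

Derivation:
Gen 0: 011101011001000101
Gen 1 (rule 89): 010100011100110000
Gen 2 (rule 165): 011101001000000111
Gen 3 (rule 124): 010111101100000101
Gen 4 (rule 137): 000111001001110000
Gen 5 (rule 89): 110101100101011111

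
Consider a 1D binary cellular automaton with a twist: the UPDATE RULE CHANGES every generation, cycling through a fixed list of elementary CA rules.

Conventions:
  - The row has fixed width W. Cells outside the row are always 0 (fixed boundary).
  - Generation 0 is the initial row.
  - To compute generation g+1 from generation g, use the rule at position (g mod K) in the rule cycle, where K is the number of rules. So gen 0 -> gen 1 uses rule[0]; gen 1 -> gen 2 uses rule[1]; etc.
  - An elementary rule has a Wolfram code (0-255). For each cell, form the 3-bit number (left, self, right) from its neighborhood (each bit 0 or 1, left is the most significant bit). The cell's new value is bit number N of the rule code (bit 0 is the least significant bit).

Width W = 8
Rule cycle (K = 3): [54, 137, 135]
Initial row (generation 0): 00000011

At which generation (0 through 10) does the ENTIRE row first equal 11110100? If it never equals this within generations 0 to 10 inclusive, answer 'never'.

Answer: 6

Derivation:
Gen 0: 00000011
Gen 1 (rule 54): 00000100
Gen 2 (rule 137): 11110001
Gen 3 (rule 135): 01100111
Gen 4 (rule 54): 10011000
Gen 5 (rule 137): 00010011
Gen 6 (rule 135): 11110100
Gen 7 (rule 54): 00001110
Gen 8 (rule 137): 11101100
Gen 9 (rule 135): 01000001
Gen 10 (rule 54): 11100011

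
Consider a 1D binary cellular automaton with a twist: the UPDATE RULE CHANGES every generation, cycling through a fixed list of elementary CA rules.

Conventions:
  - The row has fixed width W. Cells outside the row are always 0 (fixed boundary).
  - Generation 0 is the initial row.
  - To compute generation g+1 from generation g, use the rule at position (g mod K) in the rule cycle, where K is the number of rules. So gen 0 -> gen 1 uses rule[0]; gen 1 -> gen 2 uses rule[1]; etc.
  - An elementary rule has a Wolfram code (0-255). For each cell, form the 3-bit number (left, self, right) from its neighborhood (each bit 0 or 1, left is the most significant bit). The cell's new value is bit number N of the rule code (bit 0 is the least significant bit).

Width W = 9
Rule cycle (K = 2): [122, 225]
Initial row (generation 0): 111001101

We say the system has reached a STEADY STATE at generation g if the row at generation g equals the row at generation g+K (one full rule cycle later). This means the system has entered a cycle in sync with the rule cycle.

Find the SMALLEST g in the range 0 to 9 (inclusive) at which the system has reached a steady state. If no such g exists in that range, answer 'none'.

Answer: 6

Derivation:
Gen 0: 111001101
Gen 1 (rule 122): 101111110
Gen 2 (rule 225): 010111110
Gen 3 (rule 122): 101100011
Gen 4 (rule 225): 010101001
Gen 5 (rule 122): 101010110
Gen 6 (rule 225): 010101010
Gen 7 (rule 122): 101010101
Gen 8 (rule 225): 010101010
Gen 9 (rule 122): 101010101
Gen 10 (rule 225): 010101010
Gen 11 (rule 122): 101010101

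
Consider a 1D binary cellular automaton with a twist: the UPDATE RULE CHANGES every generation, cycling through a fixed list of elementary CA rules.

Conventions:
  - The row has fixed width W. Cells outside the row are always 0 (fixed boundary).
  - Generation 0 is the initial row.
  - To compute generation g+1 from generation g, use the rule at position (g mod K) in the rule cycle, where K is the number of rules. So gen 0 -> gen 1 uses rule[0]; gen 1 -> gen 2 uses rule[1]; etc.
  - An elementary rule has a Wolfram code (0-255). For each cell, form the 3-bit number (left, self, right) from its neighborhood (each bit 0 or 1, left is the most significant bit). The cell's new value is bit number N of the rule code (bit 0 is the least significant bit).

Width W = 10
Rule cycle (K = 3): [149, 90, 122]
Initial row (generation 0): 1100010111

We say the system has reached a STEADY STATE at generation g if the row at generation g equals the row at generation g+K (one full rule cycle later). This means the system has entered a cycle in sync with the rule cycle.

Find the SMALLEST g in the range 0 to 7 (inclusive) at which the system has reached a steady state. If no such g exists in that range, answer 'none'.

Gen 0: 1100010111
Gen 1 (rule 149): 0011010010
Gen 2 (rule 90): 0111001101
Gen 3 (rule 122): 1101111110
Gen 4 (rule 149): 0000111101
Gen 5 (rule 90): 0001100100
Gen 6 (rule 122): 0011111010
Gen 7 (rule 149): 1001110011
Gen 8 (rule 90): 0111011111
Gen 9 (rule 122): 1101110001
Gen 10 (rule 149): 0000101101

Answer: none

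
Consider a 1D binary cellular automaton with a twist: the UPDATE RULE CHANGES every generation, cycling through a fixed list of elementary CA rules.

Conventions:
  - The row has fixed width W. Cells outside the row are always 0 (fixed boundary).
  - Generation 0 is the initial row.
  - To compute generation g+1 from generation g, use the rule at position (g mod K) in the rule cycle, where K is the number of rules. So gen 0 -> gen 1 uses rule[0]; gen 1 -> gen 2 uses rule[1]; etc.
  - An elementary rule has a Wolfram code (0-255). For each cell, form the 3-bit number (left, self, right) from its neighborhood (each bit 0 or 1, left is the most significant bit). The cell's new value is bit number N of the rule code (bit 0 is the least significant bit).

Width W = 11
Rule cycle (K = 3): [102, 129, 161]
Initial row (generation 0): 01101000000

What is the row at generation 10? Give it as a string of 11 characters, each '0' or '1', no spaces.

Gen 0: 01101000000
Gen 1 (rule 102): 10111000000
Gen 2 (rule 129): 00010011111
Gen 3 (rule 161): 11000001110
Gen 4 (rule 102): 01000010010
Gen 5 (rule 129): 00011000000
Gen 6 (rule 161): 11000011111
Gen 7 (rule 102): 01000100001
Gen 8 (rule 129): 00010001100
Gen 9 (rule 161): 11000100001
Gen 10 (rule 102): 01001100011

Answer: 01001100011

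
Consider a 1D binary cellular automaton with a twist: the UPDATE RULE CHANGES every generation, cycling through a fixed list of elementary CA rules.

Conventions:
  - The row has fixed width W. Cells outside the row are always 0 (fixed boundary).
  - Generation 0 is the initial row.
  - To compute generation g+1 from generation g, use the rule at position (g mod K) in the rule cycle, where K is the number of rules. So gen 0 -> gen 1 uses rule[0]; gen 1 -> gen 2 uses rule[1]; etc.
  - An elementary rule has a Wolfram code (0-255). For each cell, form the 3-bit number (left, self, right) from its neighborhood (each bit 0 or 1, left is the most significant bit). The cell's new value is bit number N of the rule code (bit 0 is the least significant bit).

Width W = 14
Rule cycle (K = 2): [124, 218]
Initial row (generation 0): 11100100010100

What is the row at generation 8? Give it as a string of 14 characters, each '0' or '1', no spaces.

Answer: 11110011110000

Derivation:
Gen 0: 11100100010100
Gen 1 (rule 124): 10110110011110
Gen 2 (rule 218): 00110111111111
Gen 3 (rule 124): 00111100000001
Gen 4 (rule 218): 01111110000010
Gen 5 (rule 124): 01000011000011
Gen 6 (rule 218): 10100111100111
Gen 7 (rule 124): 11110100110101
Gen 8 (rule 218): 11110011110000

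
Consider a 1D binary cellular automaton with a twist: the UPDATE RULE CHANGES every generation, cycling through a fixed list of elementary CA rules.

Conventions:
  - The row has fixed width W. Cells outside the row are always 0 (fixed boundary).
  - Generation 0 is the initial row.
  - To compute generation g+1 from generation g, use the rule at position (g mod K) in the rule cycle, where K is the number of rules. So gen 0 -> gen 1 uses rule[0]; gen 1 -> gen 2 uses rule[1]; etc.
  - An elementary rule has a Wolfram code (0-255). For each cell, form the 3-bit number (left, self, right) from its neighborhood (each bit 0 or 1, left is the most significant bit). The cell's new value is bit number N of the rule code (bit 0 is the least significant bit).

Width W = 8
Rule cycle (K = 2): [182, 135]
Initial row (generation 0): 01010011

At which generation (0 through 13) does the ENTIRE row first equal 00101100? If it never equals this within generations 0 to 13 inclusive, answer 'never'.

Answer: never

Derivation:
Gen 0: 01010011
Gen 1 (rule 182): 11111100
Gen 2 (rule 135): 01111001
Gen 3 (rule 182): 10110111
Gen 4 (rule 135): 10000010
Gen 5 (rule 182): 11000111
Gen 6 (rule 135): 00011010
Gen 7 (rule 182): 00100111
Gen 8 (rule 135): 11101010
Gen 9 (rule 182): 01011111
Gen 10 (rule 135): 11001110
Gen 11 (rule 182): 00110101
Gen 12 (rule 135): 11000101
Gen 13 (rule 182): 00101111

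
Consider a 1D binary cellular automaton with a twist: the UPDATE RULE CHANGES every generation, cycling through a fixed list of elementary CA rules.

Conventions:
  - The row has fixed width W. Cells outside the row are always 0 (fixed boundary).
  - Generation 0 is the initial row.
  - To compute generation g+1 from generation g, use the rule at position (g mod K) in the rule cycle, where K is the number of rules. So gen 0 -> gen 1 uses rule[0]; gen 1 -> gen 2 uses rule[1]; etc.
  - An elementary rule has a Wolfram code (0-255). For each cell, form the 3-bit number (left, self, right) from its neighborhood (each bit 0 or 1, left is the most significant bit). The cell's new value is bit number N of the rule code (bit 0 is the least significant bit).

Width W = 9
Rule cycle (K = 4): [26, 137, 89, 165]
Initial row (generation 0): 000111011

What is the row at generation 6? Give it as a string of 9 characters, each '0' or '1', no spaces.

Gen 0: 000111011
Gen 1 (rule 26): 001100010
Gen 2 (rule 137): 101001000
Gen 3 (rule 89): 000100111
Gen 4 (rule 165): 110100010
Gen 5 (rule 26): 100010101
Gen 6 (rule 137): 001000000

Answer: 001000000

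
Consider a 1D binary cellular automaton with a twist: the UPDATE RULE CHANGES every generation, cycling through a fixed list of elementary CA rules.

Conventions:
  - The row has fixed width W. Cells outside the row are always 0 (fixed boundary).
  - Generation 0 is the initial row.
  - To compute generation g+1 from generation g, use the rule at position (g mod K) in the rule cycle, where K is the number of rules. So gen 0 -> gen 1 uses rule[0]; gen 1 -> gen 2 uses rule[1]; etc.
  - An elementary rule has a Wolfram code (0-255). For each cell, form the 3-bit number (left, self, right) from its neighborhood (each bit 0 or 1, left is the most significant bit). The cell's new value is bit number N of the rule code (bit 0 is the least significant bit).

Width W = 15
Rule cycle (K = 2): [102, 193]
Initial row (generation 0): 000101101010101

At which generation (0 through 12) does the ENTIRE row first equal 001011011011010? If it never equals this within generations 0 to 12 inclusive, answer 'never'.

Gen 0: 000101101010101
Gen 1 (rule 102): 001110111111111
Gen 2 (rule 193): 100110011111111
Gen 3 (rule 102): 101010100000001
Gen 4 (rule 193): 000000001111100
Gen 5 (rule 102): 000000010000100
Gen 6 (rule 193): 111111000110001
Gen 7 (rule 102): 000001001010011
Gen 8 (rule 193): 111100000000001
Gen 9 (rule 102): 000100000000011
Gen 10 (rule 193): 110001111111001
Gen 11 (rule 102): 010010000001011
Gen 12 (rule 193): 000000111100001

Answer: never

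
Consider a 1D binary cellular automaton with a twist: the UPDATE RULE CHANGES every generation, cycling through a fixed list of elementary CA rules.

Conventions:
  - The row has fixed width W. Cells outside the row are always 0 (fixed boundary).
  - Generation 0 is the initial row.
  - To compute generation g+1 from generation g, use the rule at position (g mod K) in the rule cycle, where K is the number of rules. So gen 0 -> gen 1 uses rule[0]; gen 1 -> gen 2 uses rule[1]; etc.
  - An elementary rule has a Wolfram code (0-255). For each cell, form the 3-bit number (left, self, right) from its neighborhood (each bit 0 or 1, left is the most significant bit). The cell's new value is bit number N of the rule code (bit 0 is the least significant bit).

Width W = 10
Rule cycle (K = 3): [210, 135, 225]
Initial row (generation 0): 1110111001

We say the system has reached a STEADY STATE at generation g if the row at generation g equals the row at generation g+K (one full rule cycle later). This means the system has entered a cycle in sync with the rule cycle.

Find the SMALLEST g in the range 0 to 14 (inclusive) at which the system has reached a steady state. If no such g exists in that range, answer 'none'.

Gen 0: 1110111001
Gen 1 (rule 210): 0110011110
Gen 2 (rule 135): 1000101100
Gen 3 (rule 225): 0010010101
Gen 4 (rule 210): 0101100000
Gen 5 (rule 135): 1100001111
Gen 6 (rule 225): 0101100111
Gen 7 (rule 210): 1000111011
Gen 8 (rule 135): 1011010000
Gen 9 (rule 225): 0101100111
Gen 10 (rule 210): 1000111011
Gen 11 (rule 135): 1011010000
Gen 12 (rule 225): 0101100111
Gen 13 (rule 210): 1000111011
Gen 14 (rule 135): 1011010000
Gen 15 (rule 225): 0101100111
Gen 16 (rule 210): 1000111011
Gen 17 (rule 135): 1011010000

Answer: 6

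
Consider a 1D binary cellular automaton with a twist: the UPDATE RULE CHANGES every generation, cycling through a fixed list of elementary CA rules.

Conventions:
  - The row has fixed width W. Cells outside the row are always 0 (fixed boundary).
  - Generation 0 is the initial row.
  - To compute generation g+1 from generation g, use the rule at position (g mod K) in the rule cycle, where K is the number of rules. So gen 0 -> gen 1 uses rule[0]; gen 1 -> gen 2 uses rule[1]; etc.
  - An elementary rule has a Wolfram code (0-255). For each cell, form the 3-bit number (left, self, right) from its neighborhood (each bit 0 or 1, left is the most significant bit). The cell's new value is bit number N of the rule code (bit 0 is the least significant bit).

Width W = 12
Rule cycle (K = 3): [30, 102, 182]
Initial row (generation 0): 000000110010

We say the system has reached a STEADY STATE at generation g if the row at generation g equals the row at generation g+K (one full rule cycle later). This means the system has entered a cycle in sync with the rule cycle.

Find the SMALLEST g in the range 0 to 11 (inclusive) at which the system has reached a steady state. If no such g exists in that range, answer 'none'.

Gen 0: 000000110010
Gen 1 (rule 30): 000001101111
Gen 2 (rule 102): 000010110001
Gen 3 (rule 182): 000111001011
Gen 4 (rule 30): 001100111010
Gen 5 (rule 102): 010101001110
Gen 6 (rule 182): 111111110101
Gen 7 (rule 30): 100000000101
Gen 8 (rule 102): 100000001111
Gen 9 (rule 182): 110000010110
Gen 10 (rule 30): 101000110101
Gen 11 (rule 102): 111001011111
Gen 12 (rule 182): 010111101110
Gen 13 (rule 30): 110100001001
Gen 14 (rule 102): 011100011011

Answer: none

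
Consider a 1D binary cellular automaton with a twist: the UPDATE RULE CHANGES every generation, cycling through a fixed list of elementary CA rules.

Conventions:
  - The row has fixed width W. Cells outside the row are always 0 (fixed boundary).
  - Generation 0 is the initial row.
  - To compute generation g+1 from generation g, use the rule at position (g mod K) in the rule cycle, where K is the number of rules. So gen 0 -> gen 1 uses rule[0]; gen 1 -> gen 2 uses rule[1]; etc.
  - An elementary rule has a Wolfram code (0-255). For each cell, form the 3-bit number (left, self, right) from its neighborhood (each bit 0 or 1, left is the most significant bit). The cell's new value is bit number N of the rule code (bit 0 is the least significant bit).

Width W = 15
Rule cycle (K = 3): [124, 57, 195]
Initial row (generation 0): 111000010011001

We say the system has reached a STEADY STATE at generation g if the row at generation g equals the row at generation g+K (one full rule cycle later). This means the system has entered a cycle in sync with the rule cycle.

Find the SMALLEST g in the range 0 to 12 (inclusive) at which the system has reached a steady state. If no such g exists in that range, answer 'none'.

Gen 0: 111000010011001
Gen 1 (rule 124): 101100011011101
Gen 2 (rule 57): 011011010110010
Gen 3 (rule 195): 101001000010100
Gen 4 (rule 124): 111101100011110
Gen 5 (rule 57): 100011011010001
Gen 6 (rule 195): 001101001000110
Gen 7 (rule 124): 001111101100111
Gen 8 (rule 57): 101000011010100
Gen 9 (rule 195): 000011101000001
Gen 10 (rule 124): 000010111100001
Gen 11 (rule 57): 111001100011100
Gen 12 (rule 195): 011010101101101
Gen 13 (rule 124): 011111111111111
Gen 14 (rule 57): 010000000000000
Gen 15 (rule 195): 100111111111111

Answer: none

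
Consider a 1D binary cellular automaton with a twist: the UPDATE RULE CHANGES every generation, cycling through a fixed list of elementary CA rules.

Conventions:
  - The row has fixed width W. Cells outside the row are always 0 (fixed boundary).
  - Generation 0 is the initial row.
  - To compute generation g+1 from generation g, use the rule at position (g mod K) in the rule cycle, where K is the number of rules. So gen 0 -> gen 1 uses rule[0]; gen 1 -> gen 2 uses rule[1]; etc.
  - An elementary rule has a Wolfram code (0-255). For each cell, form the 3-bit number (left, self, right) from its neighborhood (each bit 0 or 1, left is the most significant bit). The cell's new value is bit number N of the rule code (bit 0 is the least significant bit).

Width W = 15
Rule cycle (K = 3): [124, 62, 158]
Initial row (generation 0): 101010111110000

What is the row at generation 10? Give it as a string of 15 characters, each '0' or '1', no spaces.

Answer: 101111001111100

Derivation:
Gen 0: 101010111110000
Gen 1 (rule 124): 111111100011000
Gen 2 (rule 62): 100000010110100
Gen 3 (rule 158): 110000110100110
Gen 4 (rule 124): 111000111110111
Gen 5 (rule 62): 100101100001100
Gen 6 (rule 158): 111101010011010
Gen 7 (rule 124): 100111111011111
Gen 8 (rule 62): 111100000110000
Gen 9 (rule 158): 111010001101000
Gen 10 (rule 124): 101111001111100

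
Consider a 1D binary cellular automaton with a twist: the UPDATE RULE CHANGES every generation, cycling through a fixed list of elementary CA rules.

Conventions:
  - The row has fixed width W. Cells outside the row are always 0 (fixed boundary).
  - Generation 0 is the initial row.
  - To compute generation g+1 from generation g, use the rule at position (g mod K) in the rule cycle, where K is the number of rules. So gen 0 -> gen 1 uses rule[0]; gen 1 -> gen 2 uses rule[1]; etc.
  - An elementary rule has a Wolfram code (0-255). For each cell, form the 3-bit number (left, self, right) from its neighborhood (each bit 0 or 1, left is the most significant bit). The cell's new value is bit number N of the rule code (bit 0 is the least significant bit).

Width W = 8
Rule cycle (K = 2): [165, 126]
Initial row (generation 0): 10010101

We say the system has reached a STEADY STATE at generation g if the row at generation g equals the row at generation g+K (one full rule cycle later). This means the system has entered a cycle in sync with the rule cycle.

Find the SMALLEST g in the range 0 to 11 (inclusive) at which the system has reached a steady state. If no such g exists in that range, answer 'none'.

Gen 0: 10010101
Gen 1 (rule 165): 10011111
Gen 2 (rule 126): 11110001
Gen 3 (rule 165): 01100101
Gen 4 (rule 126): 11111111
Gen 5 (rule 165): 01111110
Gen 6 (rule 126): 11000011
Gen 7 (rule 165): 00011000
Gen 8 (rule 126): 00111100
Gen 9 (rule 165): 10011001
Gen 10 (rule 126): 11111111
Gen 11 (rule 165): 01111110
Gen 12 (rule 126): 11000011
Gen 13 (rule 165): 00011000

Answer: none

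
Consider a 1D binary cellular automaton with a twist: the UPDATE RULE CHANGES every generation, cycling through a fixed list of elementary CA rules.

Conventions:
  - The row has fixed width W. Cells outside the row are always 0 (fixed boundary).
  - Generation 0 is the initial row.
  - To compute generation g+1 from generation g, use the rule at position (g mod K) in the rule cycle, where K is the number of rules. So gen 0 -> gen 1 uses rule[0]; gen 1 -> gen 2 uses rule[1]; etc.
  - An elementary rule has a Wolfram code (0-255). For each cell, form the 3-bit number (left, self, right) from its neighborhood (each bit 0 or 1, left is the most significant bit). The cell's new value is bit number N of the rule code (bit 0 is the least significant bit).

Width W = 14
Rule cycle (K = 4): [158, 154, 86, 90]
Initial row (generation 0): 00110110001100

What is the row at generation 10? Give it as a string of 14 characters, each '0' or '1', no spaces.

Answer: 00111001101101

Derivation:
Gen 0: 00110110001100
Gen 1 (rule 158): 01100101011010
Gen 2 (rule 154): 11011000010001
Gen 3 (rule 86): 01001100111011
Gen 4 (rule 90): 10111111101011
Gen 5 (rule 158): 10111111001010
Gen 6 (rule 154): 00111110110001
Gen 7 (rule 86): 01000010011011
Gen 8 (rule 90): 10100101111011
Gen 9 (rule 158): 10111101110010
Gen 10 (rule 154): 00111001101101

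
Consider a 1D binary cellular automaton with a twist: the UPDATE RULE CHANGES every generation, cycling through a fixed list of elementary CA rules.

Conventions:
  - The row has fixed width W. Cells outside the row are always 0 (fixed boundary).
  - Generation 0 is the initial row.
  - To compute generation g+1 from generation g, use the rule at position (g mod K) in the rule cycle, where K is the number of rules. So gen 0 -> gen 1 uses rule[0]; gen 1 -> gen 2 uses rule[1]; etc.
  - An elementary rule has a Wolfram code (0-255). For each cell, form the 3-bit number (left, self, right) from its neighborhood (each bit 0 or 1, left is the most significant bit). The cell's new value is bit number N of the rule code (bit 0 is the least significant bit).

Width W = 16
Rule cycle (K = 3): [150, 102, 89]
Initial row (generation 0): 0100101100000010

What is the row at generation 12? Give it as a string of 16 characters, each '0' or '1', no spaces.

Gen 0: 0100101100000010
Gen 1 (rule 150): 1111100010000111
Gen 2 (rule 102): 0000100110001001
Gen 3 (rule 89): 1110010111100100
Gen 4 (rule 150): 0101110011011110
Gen 5 (rule 102): 1110010101100010
Gen 6 (rule 89): 1011000001111001
Gen 7 (rule 150): 1000100010110111
Gen 8 (rule 102): 1001100111011001
Gen 9 (rule 89): 0101110101011100
Gen 10 (rule 150): 1100100101001010
Gen 11 (rule 102): 0101101111011110
Gen 12 (rule 89): 0001101001010011

Answer: 0001101001010011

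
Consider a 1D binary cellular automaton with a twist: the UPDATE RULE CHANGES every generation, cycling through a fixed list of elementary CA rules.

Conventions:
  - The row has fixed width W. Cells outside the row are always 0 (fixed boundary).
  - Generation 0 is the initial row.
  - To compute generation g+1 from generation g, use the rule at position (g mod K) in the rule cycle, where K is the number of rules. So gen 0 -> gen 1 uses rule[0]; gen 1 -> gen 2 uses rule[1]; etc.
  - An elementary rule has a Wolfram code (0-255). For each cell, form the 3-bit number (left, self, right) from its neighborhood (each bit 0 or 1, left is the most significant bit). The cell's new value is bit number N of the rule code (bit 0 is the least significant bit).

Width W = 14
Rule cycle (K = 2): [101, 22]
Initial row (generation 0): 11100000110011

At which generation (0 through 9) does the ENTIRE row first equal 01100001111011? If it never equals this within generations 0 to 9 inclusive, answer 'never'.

Answer: 2

Derivation:
Gen 0: 11100000110011
Gen 1 (rule 101): 00101110010001
Gen 2 (rule 22): 01100001111011
Gen 3 (rule 101): 00101100001101
Gen 4 (rule 22): 01100010010001
Gen 5 (rule 101): 00101010010101
Gen 6 (rule 22): 01101011110101
Gen 7 (rule 101): 00111100011111
Gen 8 (rule 22): 01000010100000
Gen 9 (rule 101): 01011011101111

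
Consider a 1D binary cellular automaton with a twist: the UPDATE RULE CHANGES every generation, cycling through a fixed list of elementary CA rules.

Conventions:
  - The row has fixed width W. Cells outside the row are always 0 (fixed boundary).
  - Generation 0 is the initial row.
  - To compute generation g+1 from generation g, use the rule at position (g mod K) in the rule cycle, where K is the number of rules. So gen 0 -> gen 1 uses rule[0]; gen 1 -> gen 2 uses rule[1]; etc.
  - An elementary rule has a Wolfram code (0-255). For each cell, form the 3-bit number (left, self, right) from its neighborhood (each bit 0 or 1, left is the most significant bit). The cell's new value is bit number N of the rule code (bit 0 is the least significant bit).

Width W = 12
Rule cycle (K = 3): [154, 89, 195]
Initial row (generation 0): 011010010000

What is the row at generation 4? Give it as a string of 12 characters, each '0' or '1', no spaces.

Answer: 111011000010

Derivation:
Gen 0: 011010010000
Gen 1 (rule 154): 110001101000
Gen 2 (rule 89): 111101100111
Gen 3 (rule 195): 011100101011
Gen 4 (rule 154): 111011000010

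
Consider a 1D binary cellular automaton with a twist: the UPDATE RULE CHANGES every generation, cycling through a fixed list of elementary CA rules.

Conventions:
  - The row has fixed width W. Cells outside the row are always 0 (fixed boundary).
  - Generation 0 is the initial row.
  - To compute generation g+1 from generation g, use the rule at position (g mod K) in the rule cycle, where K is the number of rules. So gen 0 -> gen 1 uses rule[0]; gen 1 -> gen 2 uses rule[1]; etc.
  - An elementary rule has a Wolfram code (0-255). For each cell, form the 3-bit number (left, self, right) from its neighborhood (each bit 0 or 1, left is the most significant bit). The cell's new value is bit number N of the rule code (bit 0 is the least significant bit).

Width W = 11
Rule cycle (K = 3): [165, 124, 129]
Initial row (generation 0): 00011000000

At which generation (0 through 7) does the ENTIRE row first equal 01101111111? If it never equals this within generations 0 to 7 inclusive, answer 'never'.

Gen 0: 00011000000
Gen 1 (rule 165): 11000011111
Gen 2 (rule 124): 11100010001
Gen 3 (rule 129): 01001000100
Gen 4 (rule 165): 01001010101
Gen 5 (rule 124): 01101111111
Gen 6 (rule 129): 00000111110
Gen 7 (rule 165): 11110011100

Answer: 5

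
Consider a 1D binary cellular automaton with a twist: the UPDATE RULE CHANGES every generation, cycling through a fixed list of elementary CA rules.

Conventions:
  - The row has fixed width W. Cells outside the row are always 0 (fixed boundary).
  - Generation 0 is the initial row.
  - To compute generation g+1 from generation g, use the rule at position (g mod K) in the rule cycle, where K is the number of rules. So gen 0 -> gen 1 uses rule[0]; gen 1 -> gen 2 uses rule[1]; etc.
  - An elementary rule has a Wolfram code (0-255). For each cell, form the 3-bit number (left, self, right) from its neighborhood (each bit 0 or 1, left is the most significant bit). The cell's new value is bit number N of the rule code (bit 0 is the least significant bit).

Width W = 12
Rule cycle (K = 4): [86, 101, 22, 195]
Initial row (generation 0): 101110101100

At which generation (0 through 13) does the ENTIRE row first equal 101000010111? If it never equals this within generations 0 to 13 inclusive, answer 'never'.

Answer: 3

Derivation:
Gen 0: 101110101100
Gen 1 (rule 86): 100010100110
Gen 2 (rule 101): 101011100010
Gen 3 (rule 22): 101000010111
Gen 4 (rule 195): 000011100011
Gen 5 (rule 86): 000100110101
Gen 6 (rule 101): 110100011111
Gen 7 (rule 22): 000110100000
Gen 8 (rule 195): 111010001111
Gen 9 (rule 86): 001011010001
Gen 10 (rule 101): 101101110101
Gen 11 (rule 22): 100000000101
Gen 12 (rule 195): 001111111000
Gen 13 (rule 86): 010000001100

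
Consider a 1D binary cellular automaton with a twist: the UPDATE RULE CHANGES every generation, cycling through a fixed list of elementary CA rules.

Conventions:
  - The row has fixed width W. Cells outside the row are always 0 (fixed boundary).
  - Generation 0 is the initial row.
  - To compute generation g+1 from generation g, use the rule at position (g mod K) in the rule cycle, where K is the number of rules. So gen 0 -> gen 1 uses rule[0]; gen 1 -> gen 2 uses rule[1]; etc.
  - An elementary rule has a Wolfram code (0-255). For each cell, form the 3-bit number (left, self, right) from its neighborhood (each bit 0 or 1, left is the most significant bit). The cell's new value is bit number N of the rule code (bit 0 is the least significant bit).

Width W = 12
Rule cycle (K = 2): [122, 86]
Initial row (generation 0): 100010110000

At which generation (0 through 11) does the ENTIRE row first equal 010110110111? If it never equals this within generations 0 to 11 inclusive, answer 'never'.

Gen 0: 100010110000
Gen 1 (rule 122): 010101111000
Gen 2 (rule 86): 110100001100
Gen 3 (rule 122): 111010011110
Gen 4 (rule 86): 001011100011
Gen 5 (rule 122): 010110110111
Gen 6 (rule 86): 110010010001
Gen 7 (rule 122): 111101101010
Gen 8 (rule 86): 000100101011
Gen 9 (rule 122): 001011010111
Gen 10 (rule 86): 011001010001
Gen 11 (rule 122): 111110101010

Answer: 5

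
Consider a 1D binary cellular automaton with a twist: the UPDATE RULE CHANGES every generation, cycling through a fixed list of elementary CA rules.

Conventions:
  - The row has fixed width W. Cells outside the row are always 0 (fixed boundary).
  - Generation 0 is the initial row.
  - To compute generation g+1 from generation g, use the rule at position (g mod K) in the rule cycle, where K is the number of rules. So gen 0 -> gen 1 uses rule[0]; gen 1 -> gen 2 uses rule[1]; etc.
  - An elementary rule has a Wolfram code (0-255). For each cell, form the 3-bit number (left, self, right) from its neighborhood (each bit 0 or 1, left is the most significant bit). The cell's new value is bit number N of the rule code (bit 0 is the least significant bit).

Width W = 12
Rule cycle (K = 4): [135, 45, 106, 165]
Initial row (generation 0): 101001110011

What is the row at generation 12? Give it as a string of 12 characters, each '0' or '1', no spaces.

Gen 0: 101001110011
Gen 1 (rule 135): 101010100100
Gen 2 (rule 45): 111111100101
Gen 3 (rule 106): 100000101010
Gen 4 (rule 165): 101110111110
Gen 5 (rule 135): 100100011100
Gen 6 (rule 45): 100101010001
Gen 7 (rule 106): 001010100010
Gen 8 (rule 165): 101111101010
Gen 9 (rule 135): 100111001010
Gen 10 (rule 45): 100100001110
Gen 11 (rule 106): 001000011010
Gen 12 (rule 165): 101011000110

Answer: 101011000110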